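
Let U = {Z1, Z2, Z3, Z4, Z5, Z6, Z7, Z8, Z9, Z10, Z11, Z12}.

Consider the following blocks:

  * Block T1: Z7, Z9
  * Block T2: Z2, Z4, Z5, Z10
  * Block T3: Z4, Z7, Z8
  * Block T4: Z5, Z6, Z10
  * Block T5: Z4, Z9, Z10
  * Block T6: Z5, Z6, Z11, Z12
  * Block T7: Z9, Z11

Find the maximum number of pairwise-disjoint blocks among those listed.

3

T3, T4, T7 are pairwise disjoint (T3={Z4,Z7,Z8}; T4={Z5,Z6,Z10}; T7={Z9,Z11}).
Every remaining block overlaps one of these, and no 4 of the listed blocks are pairwise disjoint, so 3 is the maximum.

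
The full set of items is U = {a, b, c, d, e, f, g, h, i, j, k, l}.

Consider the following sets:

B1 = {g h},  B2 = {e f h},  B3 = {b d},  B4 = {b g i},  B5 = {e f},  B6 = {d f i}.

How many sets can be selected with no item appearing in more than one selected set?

3

B1, B3, B5 are pairwise disjoint (B1={g,h}; B3={b,d}; B5={e,f}).
Every remaining set overlaps one of these, and no 4 of the listed sets are pairwise disjoint, so 3 is the maximum.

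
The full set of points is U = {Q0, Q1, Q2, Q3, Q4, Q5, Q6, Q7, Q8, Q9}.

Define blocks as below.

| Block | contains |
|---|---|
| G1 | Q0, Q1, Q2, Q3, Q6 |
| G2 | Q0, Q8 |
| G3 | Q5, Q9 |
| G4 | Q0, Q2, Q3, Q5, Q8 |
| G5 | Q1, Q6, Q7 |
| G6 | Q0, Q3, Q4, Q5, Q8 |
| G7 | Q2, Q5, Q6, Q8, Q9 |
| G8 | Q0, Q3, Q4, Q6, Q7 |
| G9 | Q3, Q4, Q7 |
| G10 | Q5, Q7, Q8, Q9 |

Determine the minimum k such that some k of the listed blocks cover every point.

3

G1 and G7 and G9 together: G1 ∪ G7 ∪ G9 = {Q0, Q1, Q2, Q3, Q4, Q5, Q6, Q7, Q8, Q9} — every point is covered.
No 2 of the 10 blocks cover everything (all 45 combinations miss at least one point), so 3 is optimal.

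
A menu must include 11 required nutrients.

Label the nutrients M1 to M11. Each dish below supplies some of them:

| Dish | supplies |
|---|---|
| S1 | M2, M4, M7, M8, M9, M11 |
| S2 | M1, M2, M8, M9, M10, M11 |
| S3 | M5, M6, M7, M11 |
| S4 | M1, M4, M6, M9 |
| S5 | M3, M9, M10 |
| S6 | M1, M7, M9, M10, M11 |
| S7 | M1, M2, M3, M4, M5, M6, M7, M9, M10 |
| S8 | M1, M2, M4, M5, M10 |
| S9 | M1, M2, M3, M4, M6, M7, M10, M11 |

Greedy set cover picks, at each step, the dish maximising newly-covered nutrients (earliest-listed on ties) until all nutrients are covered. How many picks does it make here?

Greedy: pick S7 (covers 9 new) → pick S1 (covers 2 new). Total picks: 2.

2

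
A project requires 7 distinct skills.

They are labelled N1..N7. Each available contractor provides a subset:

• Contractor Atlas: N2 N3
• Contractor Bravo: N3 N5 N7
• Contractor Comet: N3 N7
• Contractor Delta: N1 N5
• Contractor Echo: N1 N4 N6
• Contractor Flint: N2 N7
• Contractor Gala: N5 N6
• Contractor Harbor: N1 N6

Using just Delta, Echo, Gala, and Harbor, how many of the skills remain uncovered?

3

Union of Delta, Echo, Gala, Harbor = {N1, N4, N5, N6}.
Not covered: N2, N3, N7 — 3 skills.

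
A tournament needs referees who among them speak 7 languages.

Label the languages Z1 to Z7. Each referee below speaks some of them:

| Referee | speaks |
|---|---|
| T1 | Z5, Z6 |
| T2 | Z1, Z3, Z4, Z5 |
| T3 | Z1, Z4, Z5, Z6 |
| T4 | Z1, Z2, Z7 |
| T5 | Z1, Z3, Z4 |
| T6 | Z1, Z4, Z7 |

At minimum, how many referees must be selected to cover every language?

3

T1 and T2 and T4 together: T1 ∪ T2 ∪ T4 = {Z1, Z2, Z3, Z4, Z5, Z6, Z7} — every language is covered.
Only T4 contains Z2, so T4 is forced; the remaining 4 languages need at least 2 more referees (each remaining referee adds at most 3) — so at least 3 referees are needed, and 3 is optimal.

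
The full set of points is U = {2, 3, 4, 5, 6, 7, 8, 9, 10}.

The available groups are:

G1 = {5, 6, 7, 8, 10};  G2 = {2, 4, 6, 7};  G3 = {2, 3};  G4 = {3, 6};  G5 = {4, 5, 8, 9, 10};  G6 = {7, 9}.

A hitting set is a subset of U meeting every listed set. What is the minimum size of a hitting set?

The 3 points {3, 7, 8} hit every group.
No choice of 2 points meets every group, so 3 is the minimum.

3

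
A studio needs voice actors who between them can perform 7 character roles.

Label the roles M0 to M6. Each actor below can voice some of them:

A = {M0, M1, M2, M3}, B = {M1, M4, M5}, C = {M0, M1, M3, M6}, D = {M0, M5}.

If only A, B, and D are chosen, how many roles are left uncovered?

Union of A, B, D = {M0, M1, M2, M3, M4, M5}.
Not covered: M6 — 1 role.

1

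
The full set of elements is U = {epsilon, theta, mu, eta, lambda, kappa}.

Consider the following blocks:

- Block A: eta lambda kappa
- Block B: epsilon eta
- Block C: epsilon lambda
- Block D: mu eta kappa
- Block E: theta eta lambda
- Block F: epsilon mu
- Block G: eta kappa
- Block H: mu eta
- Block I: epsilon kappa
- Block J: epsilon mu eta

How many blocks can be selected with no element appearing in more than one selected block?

C, H are pairwise disjoint (C={epsilon,lambda}; H={mu,eta}).
Every remaining block overlaps one of these, and no 3 of the listed blocks are pairwise disjoint, so 2 is the maximum.

2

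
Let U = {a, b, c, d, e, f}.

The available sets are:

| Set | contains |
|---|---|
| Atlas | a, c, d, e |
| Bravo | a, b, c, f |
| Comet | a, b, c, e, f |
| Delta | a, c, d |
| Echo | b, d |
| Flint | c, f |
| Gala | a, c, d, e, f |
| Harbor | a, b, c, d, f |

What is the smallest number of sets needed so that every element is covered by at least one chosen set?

2

Take {Comet, Delta}. Their union is {a, b, c, d, e, f}, which is all 6 elements.
No single set has all 6 elements (the largest, Comet, has 5), so 2 is optimal.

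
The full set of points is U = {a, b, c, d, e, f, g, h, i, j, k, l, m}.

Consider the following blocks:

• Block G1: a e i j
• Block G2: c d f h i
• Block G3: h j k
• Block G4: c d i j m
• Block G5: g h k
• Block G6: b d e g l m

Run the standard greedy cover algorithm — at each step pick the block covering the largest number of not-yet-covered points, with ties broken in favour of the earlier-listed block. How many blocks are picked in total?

4

Greedy: pick G6 (covers 6 new) → pick G2 (covers 4 new) → pick G1 (covers 2 new) → pick G3 (covers 1 new). Total picks: 4.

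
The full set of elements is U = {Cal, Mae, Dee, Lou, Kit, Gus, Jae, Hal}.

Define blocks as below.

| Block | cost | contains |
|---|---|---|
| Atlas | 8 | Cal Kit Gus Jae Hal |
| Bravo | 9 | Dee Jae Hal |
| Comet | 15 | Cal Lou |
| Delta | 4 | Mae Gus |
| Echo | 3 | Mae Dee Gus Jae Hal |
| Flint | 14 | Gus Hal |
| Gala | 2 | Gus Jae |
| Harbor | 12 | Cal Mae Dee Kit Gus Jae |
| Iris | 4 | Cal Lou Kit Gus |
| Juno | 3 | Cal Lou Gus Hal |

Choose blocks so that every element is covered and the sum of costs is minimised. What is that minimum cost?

7

Echo, Iris together cover every element (Echo ∪ Iris = {Cal, Mae, Dee, Lou, Kit, Gus, Jae, Hal}); total cost 3 + 4 = 7.
No covering selection has total cost below 7.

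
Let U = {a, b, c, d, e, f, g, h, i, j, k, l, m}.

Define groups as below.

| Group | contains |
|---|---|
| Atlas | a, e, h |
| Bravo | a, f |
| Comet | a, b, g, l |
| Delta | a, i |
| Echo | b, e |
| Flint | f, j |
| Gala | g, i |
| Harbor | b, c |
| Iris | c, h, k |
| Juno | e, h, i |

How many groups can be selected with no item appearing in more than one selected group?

Echo, Flint, Gala, Iris are pairwise disjoint (Echo={b,e}; Flint={f,j}; Gala={g,i}; Iris={c,h,k}).
Every remaining group overlaps one of these, and no 5 of the listed groups are pairwise disjoint, so 4 is the maximum.

4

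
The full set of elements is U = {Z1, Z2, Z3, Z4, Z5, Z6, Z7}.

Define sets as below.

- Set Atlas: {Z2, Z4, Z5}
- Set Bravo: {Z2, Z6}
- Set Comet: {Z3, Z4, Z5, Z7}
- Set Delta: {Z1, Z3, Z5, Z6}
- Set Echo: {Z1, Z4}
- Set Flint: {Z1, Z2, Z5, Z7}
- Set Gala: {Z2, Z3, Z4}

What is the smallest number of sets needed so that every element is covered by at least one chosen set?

Delta, Echo, and Flint cover everything between them: the union {Z1, Z2, Z3, Z4, Z5, Z6, Z7} is all of U.
No 2 of the 7 sets cover everything (all 21 combinations miss at least one element), so 3 is optimal.

3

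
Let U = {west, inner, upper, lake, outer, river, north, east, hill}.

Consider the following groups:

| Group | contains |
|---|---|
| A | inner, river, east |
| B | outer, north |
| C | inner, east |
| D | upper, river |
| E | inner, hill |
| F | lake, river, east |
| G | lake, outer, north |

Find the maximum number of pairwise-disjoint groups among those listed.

D, E, G are pairwise disjoint (D={upper,river}; E={inner,hill}; G={lake,outer,north}).
Every remaining group overlaps one of these, and no 4 of the listed groups are pairwise disjoint, so 3 is the maximum.

3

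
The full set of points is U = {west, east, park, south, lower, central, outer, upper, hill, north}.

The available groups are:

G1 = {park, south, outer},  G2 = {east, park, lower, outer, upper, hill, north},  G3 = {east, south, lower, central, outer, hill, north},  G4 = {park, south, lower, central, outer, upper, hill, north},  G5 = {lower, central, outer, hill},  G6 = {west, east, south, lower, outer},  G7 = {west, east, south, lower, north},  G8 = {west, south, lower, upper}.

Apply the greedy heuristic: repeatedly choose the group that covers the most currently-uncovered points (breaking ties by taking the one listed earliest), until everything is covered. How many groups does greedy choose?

Greedy: pick G4 (covers 8 new) → pick G6 (covers 2 new). Total picks: 2.

2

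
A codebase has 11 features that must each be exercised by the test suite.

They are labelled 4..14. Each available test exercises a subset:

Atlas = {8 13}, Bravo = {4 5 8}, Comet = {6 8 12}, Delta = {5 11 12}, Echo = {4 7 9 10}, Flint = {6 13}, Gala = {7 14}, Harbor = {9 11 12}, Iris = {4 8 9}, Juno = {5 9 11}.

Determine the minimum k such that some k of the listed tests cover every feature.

5

Comet and Echo and Flint and Gala and Juno together: Comet ∪ Echo ∪ Flint ∪ Gala ∪ Juno = {4, 5, 6, 7, 8, 9, 10, 11, 12, 13, 14} — every feature is covered.
No 4 of the 10 tests cover everything (all 210 combinations miss at least one feature), so 5 is optimal.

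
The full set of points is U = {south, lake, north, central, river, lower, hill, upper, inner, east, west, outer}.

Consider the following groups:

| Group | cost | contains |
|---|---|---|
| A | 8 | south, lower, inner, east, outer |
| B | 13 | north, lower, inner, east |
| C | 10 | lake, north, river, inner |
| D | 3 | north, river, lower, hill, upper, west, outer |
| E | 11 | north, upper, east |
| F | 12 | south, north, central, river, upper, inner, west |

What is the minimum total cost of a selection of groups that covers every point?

33

A, C, D, F together cover every point (A ∪ C ∪ D ∪ F = {south, lake, north, central, river, lower, hill, upper, inner, east, west, outer}); total cost 8 + 10 + 3 + 12 = 33.
No covering selection has total cost below 33.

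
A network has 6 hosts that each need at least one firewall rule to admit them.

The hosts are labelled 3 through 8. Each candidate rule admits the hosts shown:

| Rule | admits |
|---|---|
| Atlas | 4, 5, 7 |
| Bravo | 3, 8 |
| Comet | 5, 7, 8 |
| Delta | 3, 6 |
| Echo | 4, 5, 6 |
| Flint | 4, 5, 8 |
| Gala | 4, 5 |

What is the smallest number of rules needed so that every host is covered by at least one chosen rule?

Take {Comet, Delta, Flint}. Their union is {3, 4, 5, 6, 7, 8}, which is all 6 hosts.
No 2 of the 7 rules cover everything (all 21 combinations miss at least one host), so 3 is optimal.

3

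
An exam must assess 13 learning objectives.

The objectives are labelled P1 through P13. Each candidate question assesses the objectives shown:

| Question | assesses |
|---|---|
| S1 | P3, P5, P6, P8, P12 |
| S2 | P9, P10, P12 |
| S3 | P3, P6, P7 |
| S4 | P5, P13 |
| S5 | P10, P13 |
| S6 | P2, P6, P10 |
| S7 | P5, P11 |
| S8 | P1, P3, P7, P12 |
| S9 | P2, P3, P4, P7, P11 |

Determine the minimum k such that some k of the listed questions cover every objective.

S1 and S2 and S4 and S8 and S9 together: S1 ∪ S2 ∪ S4 ∪ S8 ∪ S9 = {P1, P2, P3, P4, P5, P6, P7, P8, P9, P10, P11, P12, P13} — every objective is covered.
No 4 of the 9 questions cover everything (all 126 combinations miss at least one objective), so 5 is optimal.

5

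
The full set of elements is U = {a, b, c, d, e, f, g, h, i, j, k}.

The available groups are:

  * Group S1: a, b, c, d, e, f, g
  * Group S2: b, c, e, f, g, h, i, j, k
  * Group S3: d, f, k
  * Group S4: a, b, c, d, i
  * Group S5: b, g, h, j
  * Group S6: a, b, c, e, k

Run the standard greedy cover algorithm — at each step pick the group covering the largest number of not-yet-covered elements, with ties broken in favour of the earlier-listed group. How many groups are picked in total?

2

Greedy: pick S2 (covers 9 new) → pick S1 (covers 2 new). Total picks: 2.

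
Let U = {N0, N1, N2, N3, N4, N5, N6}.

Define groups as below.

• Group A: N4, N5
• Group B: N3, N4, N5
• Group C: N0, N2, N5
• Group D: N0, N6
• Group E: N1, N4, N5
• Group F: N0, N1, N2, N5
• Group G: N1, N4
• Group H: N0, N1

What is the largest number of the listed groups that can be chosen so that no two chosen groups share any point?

2

A, H are pairwise disjoint (A={N4,N5}; H={N0,N1}).
Every remaining group overlaps one of these, and no 3 of the listed groups are pairwise disjoint, so 2 is the maximum.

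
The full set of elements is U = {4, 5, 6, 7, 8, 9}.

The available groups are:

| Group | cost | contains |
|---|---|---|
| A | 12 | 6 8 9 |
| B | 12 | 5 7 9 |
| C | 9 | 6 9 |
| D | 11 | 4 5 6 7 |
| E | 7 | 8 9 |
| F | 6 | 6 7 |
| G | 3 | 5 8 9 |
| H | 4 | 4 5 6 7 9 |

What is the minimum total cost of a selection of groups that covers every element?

7

G, H together cover every element (G ∪ H = {4, 5, 6, 7, 8, 9}); total cost 3 + 4 = 7.
No covering selection has total cost below 7.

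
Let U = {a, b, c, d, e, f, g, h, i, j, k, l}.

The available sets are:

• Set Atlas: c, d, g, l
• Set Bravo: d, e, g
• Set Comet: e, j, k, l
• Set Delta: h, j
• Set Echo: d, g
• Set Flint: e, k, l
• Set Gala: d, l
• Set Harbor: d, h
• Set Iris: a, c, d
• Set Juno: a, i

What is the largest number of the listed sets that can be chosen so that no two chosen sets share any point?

Delta, Echo, Flint, Juno are pairwise disjoint (Delta={h,j}; Echo={d,g}; Flint={e,k,l}; Juno={a,i}).
Every remaining set overlaps one of these, and no 5 of the listed sets are pairwise disjoint, so 4 is the maximum.

4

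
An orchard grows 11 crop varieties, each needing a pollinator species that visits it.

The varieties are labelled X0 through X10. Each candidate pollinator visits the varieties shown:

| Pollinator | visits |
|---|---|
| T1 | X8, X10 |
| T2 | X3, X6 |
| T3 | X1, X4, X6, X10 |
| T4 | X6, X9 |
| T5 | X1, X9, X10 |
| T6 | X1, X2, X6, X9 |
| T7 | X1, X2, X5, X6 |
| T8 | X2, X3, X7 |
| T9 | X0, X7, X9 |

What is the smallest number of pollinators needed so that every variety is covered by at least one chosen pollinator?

5

T1 and T3 and T7 and T8 and T9 together: T1 ∪ T3 ∪ T7 ∪ T8 ∪ T9 = {X0, X1, X2, X3, X4, X5, X6, X7, X8, X9, X10} — every variety is covered.
No 4 of the 9 pollinators cover everything (all 126 combinations miss at least one variety), so 5 is optimal.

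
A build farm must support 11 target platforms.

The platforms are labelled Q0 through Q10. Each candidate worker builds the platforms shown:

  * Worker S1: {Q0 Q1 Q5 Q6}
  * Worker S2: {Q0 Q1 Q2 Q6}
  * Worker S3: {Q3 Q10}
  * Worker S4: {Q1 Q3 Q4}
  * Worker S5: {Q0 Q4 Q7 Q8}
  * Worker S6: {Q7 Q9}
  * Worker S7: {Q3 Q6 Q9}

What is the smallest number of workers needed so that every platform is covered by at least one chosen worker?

Take {S1, S2, S3, S5, S7}. Their union is {Q0, Q1, Q2, Q3, Q4, Q5, Q6, Q7, Q8, Q9, Q10}, which is all 11 platforms.
No 4 of the 7 workers cover everything (all 35 combinations miss at least one platform), so 5 is optimal.

5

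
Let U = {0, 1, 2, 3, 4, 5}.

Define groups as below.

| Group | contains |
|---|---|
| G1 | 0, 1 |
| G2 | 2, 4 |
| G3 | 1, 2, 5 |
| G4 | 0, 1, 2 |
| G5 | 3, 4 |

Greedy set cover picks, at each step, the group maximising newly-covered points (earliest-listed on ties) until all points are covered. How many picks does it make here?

Greedy: pick G3 (covers 3 new) → pick G5 (covers 2 new) → pick G1 (covers 1 new). Total picks: 3.

3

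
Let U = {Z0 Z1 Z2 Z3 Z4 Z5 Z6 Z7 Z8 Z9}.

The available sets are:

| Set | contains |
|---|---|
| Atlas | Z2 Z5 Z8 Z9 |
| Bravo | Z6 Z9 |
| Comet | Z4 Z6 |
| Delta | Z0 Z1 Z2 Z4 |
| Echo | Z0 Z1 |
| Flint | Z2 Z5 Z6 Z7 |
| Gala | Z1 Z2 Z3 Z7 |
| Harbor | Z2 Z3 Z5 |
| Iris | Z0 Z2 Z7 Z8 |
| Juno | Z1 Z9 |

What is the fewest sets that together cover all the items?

Atlas and Delta and Flint and Harbor together: Atlas ∪ Delta ∪ Flint ∪ Harbor = {Z0, Z1, Z2, Z3, Z4, Z5, Z6, Z7, Z8, Z9} — every item is covered.
No 3 of the 10 sets cover everything (all 120 combinations miss at least one item), so 4 is optimal.

4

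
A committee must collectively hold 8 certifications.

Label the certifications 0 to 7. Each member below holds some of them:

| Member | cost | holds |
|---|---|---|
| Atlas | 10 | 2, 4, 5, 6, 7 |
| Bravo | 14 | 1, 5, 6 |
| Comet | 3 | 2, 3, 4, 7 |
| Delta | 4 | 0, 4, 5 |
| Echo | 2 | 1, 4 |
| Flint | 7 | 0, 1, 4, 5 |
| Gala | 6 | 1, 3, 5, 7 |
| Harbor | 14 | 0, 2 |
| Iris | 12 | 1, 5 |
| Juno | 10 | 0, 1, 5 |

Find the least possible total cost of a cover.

Atlas, Comet, Delta, Echo together cover every certification (Atlas ∪ Comet ∪ Delta ∪ Echo = {0, 1, 2, 3, 4, 5, 6, 7}); total cost 10 + 3 + 4 + 2 = 19.
No covering selection has total cost below 19.

19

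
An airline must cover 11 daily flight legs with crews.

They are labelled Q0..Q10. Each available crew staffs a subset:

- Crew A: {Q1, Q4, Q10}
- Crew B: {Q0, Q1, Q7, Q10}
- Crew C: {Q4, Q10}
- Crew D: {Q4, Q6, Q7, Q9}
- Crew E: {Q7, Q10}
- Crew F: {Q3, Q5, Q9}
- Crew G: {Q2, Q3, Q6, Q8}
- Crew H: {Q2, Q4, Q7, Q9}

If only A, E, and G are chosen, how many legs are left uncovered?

Union of A, E, G = {Q1, Q2, Q3, Q4, Q6, Q7, Q8, Q10}.
Not covered: Q0, Q5, Q9 — 3 legs.

3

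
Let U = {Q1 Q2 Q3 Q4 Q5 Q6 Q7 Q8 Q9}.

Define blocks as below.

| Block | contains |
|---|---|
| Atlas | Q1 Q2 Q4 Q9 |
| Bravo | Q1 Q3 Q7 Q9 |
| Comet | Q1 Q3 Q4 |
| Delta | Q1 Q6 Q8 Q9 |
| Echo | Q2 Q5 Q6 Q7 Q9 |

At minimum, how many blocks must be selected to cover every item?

3

Comet and Delta and Echo together: Comet ∪ Delta ∪ Echo = {Q1, Q2, Q3, Q4, Q5, Q6, Q7, Q8, Q9} — every item is covered.
Only Echo contains Q5, so Echo is forced; the remaining 4 items need at least 2 more blocks (each remaining block adds at most 3) — so at least 3 blocks are needed, and 3 is optimal.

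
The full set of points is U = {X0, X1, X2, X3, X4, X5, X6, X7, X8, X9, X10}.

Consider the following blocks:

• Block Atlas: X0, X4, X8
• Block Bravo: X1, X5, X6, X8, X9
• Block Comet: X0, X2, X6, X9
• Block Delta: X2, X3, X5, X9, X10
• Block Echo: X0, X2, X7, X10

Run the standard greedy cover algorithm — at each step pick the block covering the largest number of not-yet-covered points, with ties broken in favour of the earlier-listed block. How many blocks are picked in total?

4

Greedy: pick Bravo (covers 5 new) → pick Echo (covers 4 new) → pick Atlas (covers 1 new) → pick Delta (covers 1 new). Total picks: 4.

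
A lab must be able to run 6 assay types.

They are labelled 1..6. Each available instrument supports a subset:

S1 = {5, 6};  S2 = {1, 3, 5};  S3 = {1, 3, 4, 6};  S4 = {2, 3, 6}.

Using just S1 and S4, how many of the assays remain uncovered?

Union of S1, S4 = {2, 3, 5, 6}.
Not covered: 1, 4 — 2 assays.

2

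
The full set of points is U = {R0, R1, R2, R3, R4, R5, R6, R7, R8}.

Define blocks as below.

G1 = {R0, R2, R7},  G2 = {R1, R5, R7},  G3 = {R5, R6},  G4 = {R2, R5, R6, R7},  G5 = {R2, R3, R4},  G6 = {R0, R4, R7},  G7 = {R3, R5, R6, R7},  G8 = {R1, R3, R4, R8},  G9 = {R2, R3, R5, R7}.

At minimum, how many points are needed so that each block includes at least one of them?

3

The 3 points {R4, R5, R7} hit every block.
The blocks G1, G3, G8 are pairwise disjoint, so any hitting set needs a separate point for each — at least 3. Hence 3 is optimal.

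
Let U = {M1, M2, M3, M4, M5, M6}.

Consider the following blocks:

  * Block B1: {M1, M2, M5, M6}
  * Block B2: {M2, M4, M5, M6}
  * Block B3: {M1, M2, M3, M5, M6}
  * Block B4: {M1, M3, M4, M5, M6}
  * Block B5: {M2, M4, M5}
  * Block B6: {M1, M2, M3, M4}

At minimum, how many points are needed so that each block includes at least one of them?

2

H = {M2, M4} meets every block (each contains at least one member of H), and |H| = 2.
No single point lies in every block, so at least 2 are needed and 2 is optimal.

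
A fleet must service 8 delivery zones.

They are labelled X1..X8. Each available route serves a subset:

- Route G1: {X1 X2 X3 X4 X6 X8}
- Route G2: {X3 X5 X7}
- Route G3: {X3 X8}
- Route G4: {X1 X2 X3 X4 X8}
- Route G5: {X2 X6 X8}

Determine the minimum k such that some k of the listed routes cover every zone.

2

Take {G1, G2}. Their union is {X1, X2, X3, X4, X5, X6, X7, X8}, which is all 8 zones.
No single route has all 8 zones (the largest, G1, has 6), so 2 is optimal.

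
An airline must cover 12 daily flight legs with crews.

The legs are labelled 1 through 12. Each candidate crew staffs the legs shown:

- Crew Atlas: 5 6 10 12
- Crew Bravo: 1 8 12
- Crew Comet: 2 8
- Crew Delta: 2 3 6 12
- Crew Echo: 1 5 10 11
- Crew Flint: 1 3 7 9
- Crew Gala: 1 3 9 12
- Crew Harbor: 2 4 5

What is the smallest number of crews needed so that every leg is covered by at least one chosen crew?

5

Take {Comet, Delta, Echo, Flint, Harbor}. Their union is {1, 2, 3, 4, 5, 6, 7, 8, 9, 10, 11, 12}, which is all 12 legs.
No 4 of the 8 crews cover everything (all 70 combinations miss at least one leg), so 5 is optimal.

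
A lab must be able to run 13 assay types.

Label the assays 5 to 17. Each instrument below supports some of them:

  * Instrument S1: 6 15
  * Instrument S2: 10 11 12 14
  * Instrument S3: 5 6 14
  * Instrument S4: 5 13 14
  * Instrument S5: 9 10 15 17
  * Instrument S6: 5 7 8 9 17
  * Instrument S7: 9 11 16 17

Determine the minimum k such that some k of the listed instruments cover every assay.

5

S1 and S2 and S4 and S6 and S7 together: S1 ∪ S2 ∪ S4 ∪ S6 ∪ S7 = {5, 6, 7, 8, 9, 10, 11, 12, 13, 14, 15, 16, 17} — every assay is covered.
No 4 of the 7 instruments cover everything (all 35 combinations miss at least one assay), so 5 is optimal.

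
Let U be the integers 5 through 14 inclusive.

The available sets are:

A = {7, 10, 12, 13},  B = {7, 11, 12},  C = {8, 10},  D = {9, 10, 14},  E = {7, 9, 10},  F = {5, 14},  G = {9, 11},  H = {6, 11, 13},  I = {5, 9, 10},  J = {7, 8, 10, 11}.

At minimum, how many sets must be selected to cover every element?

5

Take {B, D, H, I, J}. Their union is {5, 6, 7, 8, 9, 10, 11, 12, 13, 14}, which is all 10 elements.
No 4 of the 10 sets cover everything (all 210 combinations miss at least one element), so 5 is optimal.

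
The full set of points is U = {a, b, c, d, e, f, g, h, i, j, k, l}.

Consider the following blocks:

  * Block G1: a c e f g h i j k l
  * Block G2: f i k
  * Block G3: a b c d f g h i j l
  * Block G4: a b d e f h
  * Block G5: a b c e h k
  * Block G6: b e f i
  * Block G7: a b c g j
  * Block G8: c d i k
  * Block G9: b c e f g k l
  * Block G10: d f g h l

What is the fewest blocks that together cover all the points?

Take {G1, G4}. Their union is {a, b, c, d, e, f, g, h, i, j, k, l}, which is all 12 points.
No single block has all 12 points (the largest, G1, has 10), so 2 is optimal.

2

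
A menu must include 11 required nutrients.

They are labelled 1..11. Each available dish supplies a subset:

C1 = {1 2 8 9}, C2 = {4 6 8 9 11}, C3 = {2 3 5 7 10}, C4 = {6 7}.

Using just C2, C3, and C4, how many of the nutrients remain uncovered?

Union of C2, C3, C4 = {2, 3, 4, 5, 6, 7, 8, 9, 10, 11}.
Not covered: 1 — 1 nutrient.

1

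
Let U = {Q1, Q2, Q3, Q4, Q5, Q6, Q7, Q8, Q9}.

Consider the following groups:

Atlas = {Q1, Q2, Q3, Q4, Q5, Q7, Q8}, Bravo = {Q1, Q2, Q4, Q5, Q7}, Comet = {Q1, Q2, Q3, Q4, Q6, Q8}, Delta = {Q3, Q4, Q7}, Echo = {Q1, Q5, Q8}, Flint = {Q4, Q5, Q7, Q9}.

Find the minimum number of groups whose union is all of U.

2

Take {Comet, Flint}. Their union is {Q1, Q2, Q3, Q4, Q5, Q6, Q7, Q8, Q9}, which is all 9 points.
No single group has all 9 points (the largest, Atlas, has 7), so 2 is optimal.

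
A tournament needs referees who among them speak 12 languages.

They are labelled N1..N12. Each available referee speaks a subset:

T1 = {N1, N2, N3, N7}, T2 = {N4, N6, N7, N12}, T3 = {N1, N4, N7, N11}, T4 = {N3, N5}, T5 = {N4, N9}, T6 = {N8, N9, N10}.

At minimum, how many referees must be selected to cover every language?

Take {T1, T2, T3, T4, T6}. Their union is {N1, N2, N3, N4, N5, N6, N7, N8, N9, N10, N11, N12}, which is all 12 languages.
No 4 of the 6 referees cover everything (all 15 combinations miss at least one language), so 5 is optimal.

5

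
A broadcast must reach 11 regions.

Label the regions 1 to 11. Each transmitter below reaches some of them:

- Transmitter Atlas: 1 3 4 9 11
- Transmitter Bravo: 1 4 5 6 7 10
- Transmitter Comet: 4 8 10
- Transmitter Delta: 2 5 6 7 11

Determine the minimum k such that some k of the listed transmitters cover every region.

Atlas and Comet and Delta together: Atlas ∪ Comet ∪ Delta = {1, 2, 3, 4, 5, 6, 7, 8, 9, 10, 11} — every region is covered.
Only Delta contains 2, so Delta is forced; the remaining 6 regions need at least 2 more transmitters (each remaining transmitter adds at most 4) — so at least 3 transmitters are needed, and 3 is optimal.

3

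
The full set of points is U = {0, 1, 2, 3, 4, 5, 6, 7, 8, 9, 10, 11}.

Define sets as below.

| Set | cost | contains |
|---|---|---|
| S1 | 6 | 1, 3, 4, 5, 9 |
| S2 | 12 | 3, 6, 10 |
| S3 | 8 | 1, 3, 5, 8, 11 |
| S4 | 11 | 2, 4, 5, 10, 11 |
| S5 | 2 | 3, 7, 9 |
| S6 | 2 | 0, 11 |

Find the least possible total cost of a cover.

S2, S3, S4, S5, S6 together cover every point (S2 ∪ S3 ∪ S4 ∪ S5 ∪ S6 = {0, 1, 2, 3, 4, 5, 6, 7, 8, 9, 10, 11}); total cost 12 + 8 + 11 + 2 + 2 = 35.
The greedy pick S5, S6, S1, S4, S3, S2 costs 41; no covering selection beats 35.

35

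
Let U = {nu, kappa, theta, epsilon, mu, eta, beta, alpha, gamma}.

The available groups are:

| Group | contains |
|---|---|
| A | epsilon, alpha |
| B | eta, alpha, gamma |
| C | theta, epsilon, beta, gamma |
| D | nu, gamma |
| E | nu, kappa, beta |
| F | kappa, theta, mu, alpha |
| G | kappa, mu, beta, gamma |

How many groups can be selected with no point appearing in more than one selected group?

A, D are pairwise disjoint (A={epsilon,alpha}; D={nu,gamma}).
Every remaining group overlaps one of these, and no 3 of the listed groups are pairwise disjoint, so 2 is the maximum.

2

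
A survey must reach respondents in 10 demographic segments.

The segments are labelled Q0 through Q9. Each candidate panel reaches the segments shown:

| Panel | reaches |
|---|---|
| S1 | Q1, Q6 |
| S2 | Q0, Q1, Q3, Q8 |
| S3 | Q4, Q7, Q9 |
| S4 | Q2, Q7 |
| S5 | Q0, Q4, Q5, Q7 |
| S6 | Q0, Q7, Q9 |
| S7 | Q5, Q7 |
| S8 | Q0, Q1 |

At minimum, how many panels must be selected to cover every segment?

Take {S1, S2, S3, S4, S5}. Their union is {Q0, Q1, Q2, Q3, Q4, Q5, Q6, Q7, Q8, Q9}, which is all 10 segments.
No 4 of the 8 panels cover everything (all 70 combinations miss at least one segment), so 5 is optimal.

5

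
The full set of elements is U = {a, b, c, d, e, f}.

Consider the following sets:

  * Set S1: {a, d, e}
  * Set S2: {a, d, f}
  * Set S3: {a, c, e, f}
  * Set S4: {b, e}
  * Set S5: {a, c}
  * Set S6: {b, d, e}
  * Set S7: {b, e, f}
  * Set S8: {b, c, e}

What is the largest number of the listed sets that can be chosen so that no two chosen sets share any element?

S2, S4 are pairwise disjoint (S2={a,d,f}; S4={b,e}).
Every remaining set overlaps one of these, and no 3 of the listed sets are pairwise disjoint, so 2 is the maximum.

2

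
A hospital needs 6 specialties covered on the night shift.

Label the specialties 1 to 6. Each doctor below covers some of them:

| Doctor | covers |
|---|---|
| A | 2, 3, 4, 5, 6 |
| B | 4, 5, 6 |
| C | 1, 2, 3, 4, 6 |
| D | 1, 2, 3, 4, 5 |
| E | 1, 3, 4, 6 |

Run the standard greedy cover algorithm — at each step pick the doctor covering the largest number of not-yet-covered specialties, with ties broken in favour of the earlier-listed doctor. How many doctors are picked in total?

Greedy: pick A (covers 5 new) → pick C (covers 1 new). Total picks: 2.

2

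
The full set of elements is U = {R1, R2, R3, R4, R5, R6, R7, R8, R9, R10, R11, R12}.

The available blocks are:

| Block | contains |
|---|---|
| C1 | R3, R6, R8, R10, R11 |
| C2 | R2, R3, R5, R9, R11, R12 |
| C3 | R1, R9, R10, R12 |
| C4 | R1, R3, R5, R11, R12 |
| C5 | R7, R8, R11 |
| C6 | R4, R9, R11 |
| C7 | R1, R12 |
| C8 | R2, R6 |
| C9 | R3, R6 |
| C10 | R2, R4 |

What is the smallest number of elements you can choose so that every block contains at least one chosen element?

The 4 elements {R1, R4, R6, R11} hit every block.
The blocks C5, C7, C9, C10 are pairwise disjoint, so any hitting set needs a separate element for each — at least 4. Hence 4 is optimal.

4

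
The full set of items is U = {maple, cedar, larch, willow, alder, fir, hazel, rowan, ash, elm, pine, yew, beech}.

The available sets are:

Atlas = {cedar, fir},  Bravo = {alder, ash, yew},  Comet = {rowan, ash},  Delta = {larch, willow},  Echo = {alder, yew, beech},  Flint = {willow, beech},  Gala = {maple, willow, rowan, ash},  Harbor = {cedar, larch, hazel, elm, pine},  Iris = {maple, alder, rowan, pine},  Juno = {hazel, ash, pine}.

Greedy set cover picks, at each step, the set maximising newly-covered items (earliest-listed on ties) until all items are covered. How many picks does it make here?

4

Greedy: pick Harbor (covers 5 new) → pick Gala (covers 4 new) → pick Echo (covers 3 new) → pick Atlas (covers 1 new). Total picks: 4.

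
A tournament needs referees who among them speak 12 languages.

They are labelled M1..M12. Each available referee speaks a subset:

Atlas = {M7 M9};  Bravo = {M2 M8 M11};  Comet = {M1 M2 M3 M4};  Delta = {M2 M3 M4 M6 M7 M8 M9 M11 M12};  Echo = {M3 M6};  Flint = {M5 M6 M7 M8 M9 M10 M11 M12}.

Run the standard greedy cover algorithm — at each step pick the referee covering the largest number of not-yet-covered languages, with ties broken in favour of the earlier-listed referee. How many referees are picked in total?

Greedy: pick Delta (covers 9 new) → pick Flint (covers 2 new) → pick Comet (covers 1 new). Total picks: 3.
(The true minimum cover uses only 2 referees, so greedy is not optimal here.)

3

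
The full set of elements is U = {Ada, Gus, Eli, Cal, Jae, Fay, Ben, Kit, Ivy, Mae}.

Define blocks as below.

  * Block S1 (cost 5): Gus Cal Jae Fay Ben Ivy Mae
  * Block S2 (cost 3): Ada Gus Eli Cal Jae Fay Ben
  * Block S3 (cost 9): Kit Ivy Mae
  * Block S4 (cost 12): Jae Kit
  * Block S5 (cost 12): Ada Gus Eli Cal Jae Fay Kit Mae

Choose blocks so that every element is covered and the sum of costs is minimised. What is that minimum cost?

12

S2, S3 together cover every element (S2 ∪ S3 = {Ada, Gus, Eli, Cal, Jae, Fay, Ben, Kit, Ivy, Mae}); total cost 3 + 9 = 12.
The greedy pick S2, S1, S3 costs 17; no covering selection beats 12.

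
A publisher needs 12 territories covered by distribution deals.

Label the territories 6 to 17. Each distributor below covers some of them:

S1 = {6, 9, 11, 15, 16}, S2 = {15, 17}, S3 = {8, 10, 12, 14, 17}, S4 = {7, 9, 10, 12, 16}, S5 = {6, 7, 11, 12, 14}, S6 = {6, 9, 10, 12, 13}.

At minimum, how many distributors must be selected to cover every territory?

S1 and S3 and S4 and S6 together: S1 ∪ S3 ∪ S4 ∪ S6 = {6, 7, 8, 9, 10, 11, 12, 13, 14, 15, 16, 17} — every territory is covered.
Only S6 contains 13, so S6 is forced; the remaining 7 territories need at least 3 more distributors (each remaining distributor adds at most 3) — so at least 4 distributors are needed, and 4 is optimal.

4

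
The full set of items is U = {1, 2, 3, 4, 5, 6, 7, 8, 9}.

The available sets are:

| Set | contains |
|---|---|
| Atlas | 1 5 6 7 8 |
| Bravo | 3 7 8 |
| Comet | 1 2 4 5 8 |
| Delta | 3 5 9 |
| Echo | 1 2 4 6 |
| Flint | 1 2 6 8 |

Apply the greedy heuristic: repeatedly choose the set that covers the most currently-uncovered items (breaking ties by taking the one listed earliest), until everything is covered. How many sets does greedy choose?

Greedy: pick Atlas (covers 5 new) → pick Comet (covers 2 new) → pick Delta (covers 2 new). Total picks: 3.

3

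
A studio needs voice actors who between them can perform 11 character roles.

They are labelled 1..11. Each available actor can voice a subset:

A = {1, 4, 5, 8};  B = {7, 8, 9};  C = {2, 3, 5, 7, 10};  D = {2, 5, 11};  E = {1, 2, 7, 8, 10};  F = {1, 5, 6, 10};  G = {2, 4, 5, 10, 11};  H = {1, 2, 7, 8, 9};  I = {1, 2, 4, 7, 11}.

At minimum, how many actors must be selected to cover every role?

C and F and H and I together: C ∪ F ∪ H ∪ I = {1, 2, 3, 4, 5, 6, 7, 8, 9, 10, 11} — every role is covered.
No 3 of the 9 actors cover everything (all 84 combinations miss at least one role), so 4 is optimal.

4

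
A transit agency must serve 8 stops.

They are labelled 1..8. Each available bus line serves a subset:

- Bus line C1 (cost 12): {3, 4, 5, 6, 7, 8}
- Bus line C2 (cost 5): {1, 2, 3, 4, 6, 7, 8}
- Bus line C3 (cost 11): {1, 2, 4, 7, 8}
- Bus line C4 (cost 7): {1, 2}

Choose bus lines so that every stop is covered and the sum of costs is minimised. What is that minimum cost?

C1, C2 together cover every stop (C1 ∪ C2 = {1, 2, 3, 4, 5, 6, 7, 8}); total cost 12 + 5 = 17.
No covering selection has total cost below 17.

17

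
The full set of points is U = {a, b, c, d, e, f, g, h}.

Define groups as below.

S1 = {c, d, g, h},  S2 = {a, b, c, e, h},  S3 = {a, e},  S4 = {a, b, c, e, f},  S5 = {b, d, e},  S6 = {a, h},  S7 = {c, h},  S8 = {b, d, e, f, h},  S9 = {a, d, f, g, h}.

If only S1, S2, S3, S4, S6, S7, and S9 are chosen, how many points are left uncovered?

Union of S1, S2, S3, S4, S6, S7, S9 = {a, b, c, d, e, f, g, h} — that's every point, so 0 are uncovered.

0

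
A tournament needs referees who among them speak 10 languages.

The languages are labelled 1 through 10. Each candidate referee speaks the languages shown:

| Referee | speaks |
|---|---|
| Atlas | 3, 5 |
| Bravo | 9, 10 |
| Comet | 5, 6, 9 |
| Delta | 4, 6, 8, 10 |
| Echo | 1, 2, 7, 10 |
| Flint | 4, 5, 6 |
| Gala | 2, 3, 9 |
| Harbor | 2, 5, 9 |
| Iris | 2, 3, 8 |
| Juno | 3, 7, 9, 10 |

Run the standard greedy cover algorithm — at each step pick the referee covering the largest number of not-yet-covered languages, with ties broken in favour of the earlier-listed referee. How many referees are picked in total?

Greedy: pick Delta (covers 4 new) → pick Echo (covers 3 new) → pick Atlas (covers 2 new) → pick Bravo (covers 1 new). Total picks: 4.

4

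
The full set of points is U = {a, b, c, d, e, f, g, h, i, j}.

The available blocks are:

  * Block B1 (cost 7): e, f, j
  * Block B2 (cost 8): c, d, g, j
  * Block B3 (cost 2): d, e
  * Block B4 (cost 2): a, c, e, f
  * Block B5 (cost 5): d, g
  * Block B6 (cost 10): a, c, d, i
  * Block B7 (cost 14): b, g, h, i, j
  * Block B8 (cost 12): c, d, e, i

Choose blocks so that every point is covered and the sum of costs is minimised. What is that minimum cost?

18

B3, B4, B7 together cover every point (B3 ∪ B4 ∪ B7 = {a, b, c, d, e, f, g, h, i, j}); total cost 2 + 2 + 14 = 18.
No covering selection has total cost below 18.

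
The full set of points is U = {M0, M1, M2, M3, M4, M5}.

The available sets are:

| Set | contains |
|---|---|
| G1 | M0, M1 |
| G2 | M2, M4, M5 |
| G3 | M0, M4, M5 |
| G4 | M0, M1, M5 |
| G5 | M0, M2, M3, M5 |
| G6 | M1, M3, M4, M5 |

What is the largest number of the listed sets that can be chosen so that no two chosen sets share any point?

2

G1, G2 are pairwise disjoint (G1={M0,M1}; G2={M2,M4,M5}).
Every remaining set overlaps one of these, and no 3 of the listed sets are pairwise disjoint, so 2 is the maximum.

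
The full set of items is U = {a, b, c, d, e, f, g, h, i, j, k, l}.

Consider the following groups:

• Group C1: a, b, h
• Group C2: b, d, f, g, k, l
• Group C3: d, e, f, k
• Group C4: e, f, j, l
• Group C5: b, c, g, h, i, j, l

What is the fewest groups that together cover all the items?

3

Take {C1, C3, C5}. Their union is {a, b, c, d, e, f, g, h, i, j, k, l}, which is all 12 items.
Only C1 contains a, so C1 is forced; the remaining 9 items need at least 2 more groups (each remaining group adds at most 5) — so at least 3 groups are needed, and 3 is optimal.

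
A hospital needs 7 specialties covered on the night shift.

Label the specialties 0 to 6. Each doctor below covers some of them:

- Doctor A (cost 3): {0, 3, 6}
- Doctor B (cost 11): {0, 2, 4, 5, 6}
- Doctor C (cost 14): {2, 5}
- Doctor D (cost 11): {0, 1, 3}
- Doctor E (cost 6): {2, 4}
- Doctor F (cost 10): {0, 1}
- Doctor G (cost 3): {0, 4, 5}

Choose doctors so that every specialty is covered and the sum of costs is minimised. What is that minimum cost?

22

B, D together cover every specialty (B ∪ D = {0, 1, 2, 3, 4, 5, 6}); total cost 11 + 11 = 22.
No covering selection has total cost below 22.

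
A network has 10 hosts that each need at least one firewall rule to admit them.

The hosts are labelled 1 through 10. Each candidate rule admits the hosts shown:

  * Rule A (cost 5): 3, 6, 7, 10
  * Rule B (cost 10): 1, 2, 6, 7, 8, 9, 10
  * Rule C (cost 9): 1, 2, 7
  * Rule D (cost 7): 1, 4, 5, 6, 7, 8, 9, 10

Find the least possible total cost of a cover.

A, C, D together cover every host (A ∪ C ∪ D = {1, 2, 3, 4, 5, 6, 7, 8, 9, 10}); total cost 5 + 9 + 7 = 21.
No covering selection has total cost below 21.

21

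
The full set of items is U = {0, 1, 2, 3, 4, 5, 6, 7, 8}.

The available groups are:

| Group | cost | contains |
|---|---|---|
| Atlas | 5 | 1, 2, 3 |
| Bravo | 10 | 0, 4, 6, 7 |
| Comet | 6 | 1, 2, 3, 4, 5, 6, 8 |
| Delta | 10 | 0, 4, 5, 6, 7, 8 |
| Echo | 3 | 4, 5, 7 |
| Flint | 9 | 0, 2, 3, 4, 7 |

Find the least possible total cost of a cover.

Comet, Flint together cover every item (Comet ∪ Flint = {0, 1, 2, 3, 4, 5, 6, 7, 8}); total cost 6 + 9 = 15.
The greedy pick Comet, Echo, Flint costs 18; no covering selection beats 15.

15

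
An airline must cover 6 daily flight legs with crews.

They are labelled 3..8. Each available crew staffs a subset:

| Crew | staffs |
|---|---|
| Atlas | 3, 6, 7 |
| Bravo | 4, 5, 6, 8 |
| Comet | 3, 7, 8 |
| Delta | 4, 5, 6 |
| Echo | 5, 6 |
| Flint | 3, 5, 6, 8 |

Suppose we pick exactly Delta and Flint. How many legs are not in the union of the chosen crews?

1

Union of Delta, Flint = {3, 4, 5, 6, 8}.
Not covered: 7 — 1 leg.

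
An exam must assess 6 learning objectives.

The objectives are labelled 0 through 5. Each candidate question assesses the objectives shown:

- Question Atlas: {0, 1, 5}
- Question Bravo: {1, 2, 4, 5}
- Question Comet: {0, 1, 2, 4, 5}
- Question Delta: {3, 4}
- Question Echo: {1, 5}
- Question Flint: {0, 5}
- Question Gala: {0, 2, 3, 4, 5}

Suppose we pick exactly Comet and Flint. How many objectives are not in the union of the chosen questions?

1

Union of Comet, Flint = {0, 1, 2, 4, 5}.
Not covered: 3 — 1 objective.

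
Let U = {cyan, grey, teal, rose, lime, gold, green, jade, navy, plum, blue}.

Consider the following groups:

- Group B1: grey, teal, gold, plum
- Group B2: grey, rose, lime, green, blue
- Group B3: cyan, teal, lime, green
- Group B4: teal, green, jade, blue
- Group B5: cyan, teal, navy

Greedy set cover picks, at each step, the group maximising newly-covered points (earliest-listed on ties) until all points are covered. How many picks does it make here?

Greedy: pick B2 (covers 5 new) → pick B1 (covers 3 new) → pick B5 (covers 2 new) → pick B4 (covers 1 new). Total picks: 4.

4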